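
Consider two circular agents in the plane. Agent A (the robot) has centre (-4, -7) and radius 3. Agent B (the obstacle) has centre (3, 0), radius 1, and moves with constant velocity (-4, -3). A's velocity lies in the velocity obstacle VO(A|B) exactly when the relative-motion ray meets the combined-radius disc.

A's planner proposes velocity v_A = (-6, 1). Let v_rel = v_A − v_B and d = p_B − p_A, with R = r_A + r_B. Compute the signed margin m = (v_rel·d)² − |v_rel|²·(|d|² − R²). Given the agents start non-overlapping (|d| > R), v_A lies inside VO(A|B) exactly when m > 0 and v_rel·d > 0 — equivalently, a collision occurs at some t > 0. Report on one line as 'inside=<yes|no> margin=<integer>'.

d = (7, 7),  |d|² = 98;  R = 3+1 = 4,  c = 98−4² = 82
v_rel = (-2, 4),  |v_rel|² = 20;  v_rel·d = (-2)·(7) + (4)·(7) = 14
20·t² − 28·t + 82 = 0  ⇒  m = 14² − 20·82 = -1444
m = -1444 < 0,  v_rel·d = 14 > 0  ⇒  outside

inside=no margin=-1444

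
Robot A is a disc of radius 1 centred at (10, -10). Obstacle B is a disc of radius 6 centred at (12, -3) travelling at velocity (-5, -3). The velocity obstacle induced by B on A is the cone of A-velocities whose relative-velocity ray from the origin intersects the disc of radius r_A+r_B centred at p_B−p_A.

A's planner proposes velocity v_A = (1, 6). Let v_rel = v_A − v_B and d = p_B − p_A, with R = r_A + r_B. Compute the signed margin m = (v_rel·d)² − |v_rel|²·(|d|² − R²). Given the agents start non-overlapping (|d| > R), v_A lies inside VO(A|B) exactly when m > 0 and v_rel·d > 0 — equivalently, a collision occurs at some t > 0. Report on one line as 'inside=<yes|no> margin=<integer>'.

d = (2, 7),  |d|² = 53;  R = 1+6 = 7,  c = 53−7² = 4
v_rel = (6, 9),  |v_rel|² = 117;  v_rel·d = (6)·(2) + (9)·(7) = 75
117·t² − 150·t + 4 = 0  ⇒  m = 75² − 117·4 = 5157
m = 5157 > 0,  v_rel·d = 75 > 0  ⇒  inside

inside=yes margin=5157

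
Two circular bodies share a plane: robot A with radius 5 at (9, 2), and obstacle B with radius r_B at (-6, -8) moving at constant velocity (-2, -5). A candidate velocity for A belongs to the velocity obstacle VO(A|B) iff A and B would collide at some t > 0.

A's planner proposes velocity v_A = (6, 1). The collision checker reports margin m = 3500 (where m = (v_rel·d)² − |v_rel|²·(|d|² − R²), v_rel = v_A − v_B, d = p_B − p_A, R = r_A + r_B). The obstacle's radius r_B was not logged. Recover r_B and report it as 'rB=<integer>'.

m = 3500
d = (-15, -10);  v_rel = (8, 6),  |v_rel|² = 100
v_rel×d = (8)·(-10) − (6)·(-15) = 10
since m = R²·100 − 10²:  R² = (100 + 3500) / 100 = 36
R = √36 = 6  ⇒  r_B = 6 − 5 = 1

rB=1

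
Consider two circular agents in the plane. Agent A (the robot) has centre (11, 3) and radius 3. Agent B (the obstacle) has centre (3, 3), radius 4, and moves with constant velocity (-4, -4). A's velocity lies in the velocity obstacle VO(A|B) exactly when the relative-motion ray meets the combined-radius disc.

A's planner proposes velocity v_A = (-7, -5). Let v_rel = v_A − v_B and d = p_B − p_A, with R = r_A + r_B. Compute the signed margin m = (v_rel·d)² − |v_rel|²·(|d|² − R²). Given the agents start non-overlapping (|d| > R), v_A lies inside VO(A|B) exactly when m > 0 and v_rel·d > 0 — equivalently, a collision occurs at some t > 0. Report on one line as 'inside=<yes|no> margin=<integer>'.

d = (-8, 0),  |d|² = 64;  R = 3+4 = 7,  c = 64−7² = 15
v_rel = (-3, -1),  |v_rel|² = 10;  v_rel·d = (-3)·(-8) + (-1)·(0) = 24
10·t² − 48·t + 15 = 0  ⇒  m = 24² − 10·15 = 426
m = 426 > 0,  v_rel·d = 24 > 0  ⇒  inside

inside=yes margin=426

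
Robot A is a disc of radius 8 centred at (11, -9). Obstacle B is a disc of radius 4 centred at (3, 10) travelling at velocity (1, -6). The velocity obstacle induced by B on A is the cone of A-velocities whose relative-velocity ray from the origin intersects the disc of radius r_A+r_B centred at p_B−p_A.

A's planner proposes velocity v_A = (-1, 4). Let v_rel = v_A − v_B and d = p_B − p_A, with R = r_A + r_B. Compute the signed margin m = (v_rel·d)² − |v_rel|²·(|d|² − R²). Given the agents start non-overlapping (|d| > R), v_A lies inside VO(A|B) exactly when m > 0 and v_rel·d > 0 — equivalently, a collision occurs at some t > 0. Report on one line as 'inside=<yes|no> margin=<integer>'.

d = (-8, 19),  |d|² = 425;  R = 8+4 = 12,  c = 425−12² = 281
v_rel = (-2, 10),  |v_rel|² = 104;  v_rel·d = (-2)·(-8) + (10)·(19) = 206
104·t² − 412·t + 281 = 0  ⇒  m = 206² − 104·281 = 13212
m = 13212 > 0,  v_rel·d = 206 > 0  ⇒  inside

inside=yes margin=13212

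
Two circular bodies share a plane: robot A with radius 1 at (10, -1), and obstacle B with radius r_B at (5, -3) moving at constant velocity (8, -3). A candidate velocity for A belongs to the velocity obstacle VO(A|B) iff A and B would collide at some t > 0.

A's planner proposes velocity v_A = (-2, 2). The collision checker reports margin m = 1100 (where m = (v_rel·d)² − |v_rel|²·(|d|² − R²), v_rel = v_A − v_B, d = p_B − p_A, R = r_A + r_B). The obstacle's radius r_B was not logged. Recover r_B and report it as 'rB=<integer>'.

m = 1100
d = (-5, -2);  v_rel = (-10, 5),  |v_rel|² = 125
v_rel×d = (-10)·(-2) − (5)·(-5) = 45
since m = R²·125 − 45²:  R² = (2025 + 1100) / 125 = 25
R = √25 = 5  ⇒  r_B = 5 − 1 = 4

rB=4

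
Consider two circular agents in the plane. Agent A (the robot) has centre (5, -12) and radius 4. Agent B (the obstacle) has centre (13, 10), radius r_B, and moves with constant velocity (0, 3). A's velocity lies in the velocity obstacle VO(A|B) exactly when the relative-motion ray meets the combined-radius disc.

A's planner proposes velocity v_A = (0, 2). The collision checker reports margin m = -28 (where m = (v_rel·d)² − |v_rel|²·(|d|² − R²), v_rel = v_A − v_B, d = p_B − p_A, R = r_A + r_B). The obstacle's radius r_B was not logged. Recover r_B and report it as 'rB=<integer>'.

m = -28
d = (8, 22);  v_rel = (0, -1),  |v_rel|² = 1
v_rel×d = (0)·(22) − (-1)·(8) = 8
since m = R²·1 − 8²:  R² = (64 + -28) / 1 = 36
R = √36 = 6  ⇒  r_B = 6 − 4 = 2

rB=2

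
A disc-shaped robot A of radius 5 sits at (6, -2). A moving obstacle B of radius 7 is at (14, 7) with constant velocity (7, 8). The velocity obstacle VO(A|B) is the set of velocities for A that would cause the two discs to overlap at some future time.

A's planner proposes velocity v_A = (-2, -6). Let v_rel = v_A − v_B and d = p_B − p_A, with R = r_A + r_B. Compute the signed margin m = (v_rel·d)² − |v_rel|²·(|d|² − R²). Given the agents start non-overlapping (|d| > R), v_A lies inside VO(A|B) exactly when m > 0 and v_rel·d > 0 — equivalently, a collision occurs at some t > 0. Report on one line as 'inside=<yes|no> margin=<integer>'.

d = (8, 9),  |d|² = 145;  R = 5+7 = 12,  c = 145−12² = 1
v_rel = (-9, -14),  |v_rel|² = 277;  v_rel·d = (-9)·(8) + (-14)·(9) = -198
277·t² + 396·t + 1 = 0  ⇒  m = (-198)² − 277·1 = 38927
m = 38927 > 0,  v_rel·d = -198 < 0  ⇒  outside

inside=no margin=38927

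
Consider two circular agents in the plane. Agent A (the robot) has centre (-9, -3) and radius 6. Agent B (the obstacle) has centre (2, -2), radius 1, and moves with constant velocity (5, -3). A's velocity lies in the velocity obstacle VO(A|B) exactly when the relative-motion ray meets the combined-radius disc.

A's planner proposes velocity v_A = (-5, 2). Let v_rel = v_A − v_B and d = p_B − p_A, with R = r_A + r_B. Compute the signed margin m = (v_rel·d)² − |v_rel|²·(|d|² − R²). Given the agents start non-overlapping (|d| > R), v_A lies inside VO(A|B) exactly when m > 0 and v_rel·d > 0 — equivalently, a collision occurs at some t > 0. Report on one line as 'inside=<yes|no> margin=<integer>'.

d = (11, 1),  |d|² = 122;  R = 6+1 = 7,  c = 122−7² = 73
v_rel = (-10, 5),  |v_rel|² = 125;  v_rel·d = (-10)·(11) + (5)·(1) = -105
125·t² + 210·t + 73 = 0  ⇒  m = (-105)² − 125·73 = 1900
m = 1900 > 0,  v_rel·d = -105 < 0  ⇒  outside

inside=no margin=1900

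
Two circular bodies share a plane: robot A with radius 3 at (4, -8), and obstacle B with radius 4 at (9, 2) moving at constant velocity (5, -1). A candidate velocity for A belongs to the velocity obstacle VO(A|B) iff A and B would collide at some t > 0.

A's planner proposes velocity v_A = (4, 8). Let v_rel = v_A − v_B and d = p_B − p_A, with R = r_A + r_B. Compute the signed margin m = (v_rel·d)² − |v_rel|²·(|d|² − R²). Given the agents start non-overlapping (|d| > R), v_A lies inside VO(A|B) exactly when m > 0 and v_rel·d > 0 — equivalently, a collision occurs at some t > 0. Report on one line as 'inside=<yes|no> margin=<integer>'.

d = (5, 10),  |d|² = 125;  R = 3+4 = 7,  c = 125−7² = 76
v_rel = (-1, 9),  |v_rel|² = 82;  v_rel·d = (-1)·(5) + (9)·(10) = 85
82·t² − 170·t + 76 = 0  ⇒  m = 85² − 82·76 = 993
m = 993 > 0,  v_rel·d = 85 > 0  ⇒  inside

inside=yes margin=993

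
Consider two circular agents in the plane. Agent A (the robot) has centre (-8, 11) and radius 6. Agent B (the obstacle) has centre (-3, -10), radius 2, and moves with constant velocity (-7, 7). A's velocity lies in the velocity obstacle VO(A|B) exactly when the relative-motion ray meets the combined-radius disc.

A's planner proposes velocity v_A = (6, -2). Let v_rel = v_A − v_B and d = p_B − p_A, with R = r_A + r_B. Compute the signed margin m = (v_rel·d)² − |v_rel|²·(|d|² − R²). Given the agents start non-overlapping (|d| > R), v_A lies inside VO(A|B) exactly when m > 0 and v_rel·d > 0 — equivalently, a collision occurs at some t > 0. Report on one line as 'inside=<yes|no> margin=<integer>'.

d = (5, -21),  |d|² = 466;  R = 6+2 = 8,  c = 466−8² = 402
v_rel = (13, -9),  |v_rel|² = 250;  v_rel·d = (13)·(5) + (-9)·(-21) = 254
250·t² − 508·t + 402 = 0  ⇒  m = 254² − 250·402 = -35984
m = -35984 < 0,  v_rel·d = 254 > 0  ⇒  outside

inside=no margin=-35984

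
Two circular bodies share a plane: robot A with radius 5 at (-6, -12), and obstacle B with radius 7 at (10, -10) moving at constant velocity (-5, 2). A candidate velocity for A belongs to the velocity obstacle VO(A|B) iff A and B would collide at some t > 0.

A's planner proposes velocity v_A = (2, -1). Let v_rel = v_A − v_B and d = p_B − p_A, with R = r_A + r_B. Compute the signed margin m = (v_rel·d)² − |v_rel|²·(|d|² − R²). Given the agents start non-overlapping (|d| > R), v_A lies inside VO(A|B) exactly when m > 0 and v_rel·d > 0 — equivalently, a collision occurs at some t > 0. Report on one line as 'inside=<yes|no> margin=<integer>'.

d = (16, 2),  |d|² = 260;  R = 5+7 = 12,  c = 260−12² = 116
v_rel = (7, -3),  |v_rel|² = 58;  v_rel·d = (7)·(16) + (-3)·(2) = 106
58·t² − 212·t + 116 = 0  ⇒  m = 106² − 58·116 = 4508
m = 4508 > 0,  v_rel·d = 106 > 0  ⇒  inside

inside=yes margin=4508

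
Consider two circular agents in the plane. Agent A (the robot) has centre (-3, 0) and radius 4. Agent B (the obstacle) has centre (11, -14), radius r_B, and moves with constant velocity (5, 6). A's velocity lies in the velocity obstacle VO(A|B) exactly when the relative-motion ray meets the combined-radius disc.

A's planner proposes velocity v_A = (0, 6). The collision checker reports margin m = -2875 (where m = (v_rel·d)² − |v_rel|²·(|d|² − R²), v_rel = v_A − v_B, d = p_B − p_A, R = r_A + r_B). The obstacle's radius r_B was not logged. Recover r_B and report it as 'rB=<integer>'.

m = -2875
d = (14, -14);  v_rel = (-5, 0),  |v_rel|² = 25
v_rel×d = (-5)·(-14) − (0)·(14) = 70
since m = R²·25 − 70²:  R² = (4900 + -2875) / 25 = 81
R = √81 = 9  ⇒  r_B = 9 − 4 = 5

rB=5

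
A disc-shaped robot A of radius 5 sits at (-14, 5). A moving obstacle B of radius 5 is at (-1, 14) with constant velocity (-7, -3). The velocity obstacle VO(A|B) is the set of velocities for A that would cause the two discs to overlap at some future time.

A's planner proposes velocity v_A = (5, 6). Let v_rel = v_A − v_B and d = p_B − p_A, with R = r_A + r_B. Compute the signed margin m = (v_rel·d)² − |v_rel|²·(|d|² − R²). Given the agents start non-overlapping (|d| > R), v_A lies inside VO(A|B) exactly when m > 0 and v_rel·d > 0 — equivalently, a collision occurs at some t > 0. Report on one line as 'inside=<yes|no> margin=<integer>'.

d = (13, 9),  |d|² = 250;  R = 5+5 = 10,  c = 250−10² = 150
v_rel = (12, 9),  |v_rel|² = 225;  v_rel·d = (12)·(13) + (9)·(9) = 237
225·t² − 474·t + 150 = 0  ⇒  m = 237² − 225·150 = 22419
m = 22419 > 0,  v_rel·d = 237 > 0  ⇒  inside

inside=yes margin=22419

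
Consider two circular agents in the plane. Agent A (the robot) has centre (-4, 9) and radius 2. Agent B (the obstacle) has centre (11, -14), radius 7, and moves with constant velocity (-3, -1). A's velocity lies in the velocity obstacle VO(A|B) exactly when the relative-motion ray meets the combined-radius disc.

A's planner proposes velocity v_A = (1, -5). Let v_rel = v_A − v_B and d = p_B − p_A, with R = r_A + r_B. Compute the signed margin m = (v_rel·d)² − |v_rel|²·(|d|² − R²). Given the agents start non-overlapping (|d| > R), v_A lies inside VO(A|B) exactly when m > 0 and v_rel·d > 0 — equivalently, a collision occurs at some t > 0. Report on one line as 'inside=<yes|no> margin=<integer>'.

d = (15, -23),  |d|² = 754;  R = 2+7 = 9,  c = 754−9² = 673
v_rel = (4, -4),  |v_rel|² = 32;  v_rel·d = (4)·(15) + (-4)·(-23) = 152
32·t² − 304·t + 673 = 0  ⇒  m = 152² − 32·673 = 1568
m = 1568 > 0,  v_rel·d = 152 > 0  ⇒  inside

inside=yes margin=1568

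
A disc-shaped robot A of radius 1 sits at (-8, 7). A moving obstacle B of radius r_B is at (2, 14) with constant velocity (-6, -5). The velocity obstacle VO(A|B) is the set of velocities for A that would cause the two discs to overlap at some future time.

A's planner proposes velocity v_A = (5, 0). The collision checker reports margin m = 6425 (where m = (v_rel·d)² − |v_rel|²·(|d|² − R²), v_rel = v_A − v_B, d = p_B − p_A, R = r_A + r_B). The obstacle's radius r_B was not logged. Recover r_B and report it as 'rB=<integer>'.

m = 6425
d = (10, 7);  v_rel = (11, 5),  |v_rel|² = 146
v_rel×d = (11)·(7) − (5)·(10) = 27
since m = R²·146 − 27²:  R² = (729 + 6425) / 146 = 49
R = √49 = 7  ⇒  r_B = 7 − 1 = 6

rB=6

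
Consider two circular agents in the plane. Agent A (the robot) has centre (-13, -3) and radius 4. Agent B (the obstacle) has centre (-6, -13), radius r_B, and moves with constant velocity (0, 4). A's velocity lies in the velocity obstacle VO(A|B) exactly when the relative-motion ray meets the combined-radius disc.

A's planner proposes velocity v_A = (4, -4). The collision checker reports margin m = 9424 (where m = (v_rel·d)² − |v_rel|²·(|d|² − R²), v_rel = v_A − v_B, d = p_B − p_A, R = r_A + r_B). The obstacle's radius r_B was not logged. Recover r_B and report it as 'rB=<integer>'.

m = 9424
d = (7, -10);  v_rel = (4, -8),  |v_rel|² = 80
v_rel×d = (4)·(-10) − (-8)·(7) = 16
since m = R²·80 − 16²:  R² = (256 + 9424) / 80 = 121
R = √121 = 11  ⇒  r_B = 11 − 4 = 7

rB=7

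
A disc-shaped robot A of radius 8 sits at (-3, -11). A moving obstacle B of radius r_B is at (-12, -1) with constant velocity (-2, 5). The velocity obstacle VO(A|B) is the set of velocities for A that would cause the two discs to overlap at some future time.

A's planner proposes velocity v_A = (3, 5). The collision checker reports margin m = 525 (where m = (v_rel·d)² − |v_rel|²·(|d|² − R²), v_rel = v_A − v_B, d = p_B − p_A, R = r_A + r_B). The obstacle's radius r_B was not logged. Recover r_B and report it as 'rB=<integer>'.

m = 525
d = (-9, 10);  v_rel = (5, 0),  |v_rel|² = 25
v_rel×d = (5)·(10) − (0)·(-9) = 50
since m = R²·25 − 50²:  R² = (2500 + 525) / 25 = 121
R = √121 = 11  ⇒  r_B = 11 − 8 = 3

rB=3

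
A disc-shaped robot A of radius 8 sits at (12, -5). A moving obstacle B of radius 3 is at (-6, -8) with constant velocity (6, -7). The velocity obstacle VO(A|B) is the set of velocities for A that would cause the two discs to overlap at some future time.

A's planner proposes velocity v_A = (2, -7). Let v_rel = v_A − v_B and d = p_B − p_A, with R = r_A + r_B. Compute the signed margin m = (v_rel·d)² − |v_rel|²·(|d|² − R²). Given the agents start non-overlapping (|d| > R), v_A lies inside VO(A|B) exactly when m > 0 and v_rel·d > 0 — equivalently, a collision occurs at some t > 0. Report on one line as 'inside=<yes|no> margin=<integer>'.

d = (-18, -3),  |d|² = 333;  R = 8+3 = 11,  c = 333−11² = 212
v_rel = (-4, 0),  |v_rel|² = 16;  v_rel·d = (-4)·(-18) + (0)·(-3) = 72
16·t² − 144·t + 212 = 0  ⇒  m = 72² − 16·212 = 1792
m = 1792 > 0,  v_rel·d = 72 > 0  ⇒  inside

inside=yes margin=1792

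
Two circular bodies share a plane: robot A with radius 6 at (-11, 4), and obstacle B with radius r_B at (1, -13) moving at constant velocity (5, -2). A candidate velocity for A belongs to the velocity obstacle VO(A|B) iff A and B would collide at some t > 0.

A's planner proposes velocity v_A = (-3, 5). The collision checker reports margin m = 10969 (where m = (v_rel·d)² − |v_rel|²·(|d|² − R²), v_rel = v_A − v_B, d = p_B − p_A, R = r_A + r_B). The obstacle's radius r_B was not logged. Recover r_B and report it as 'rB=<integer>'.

m = 10969
d = (12, -17);  v_rel = (-8, 7),  |v_rel|² = 113
v_rel×d = (-8)·(-17) − (7)·(12) = 52
since m = R²·113 − 52²:  R² = (2704 + 10969) / 113 = 121
R = √121 = 11  ⇒  r_B = 11 − 6 = 5

rB=5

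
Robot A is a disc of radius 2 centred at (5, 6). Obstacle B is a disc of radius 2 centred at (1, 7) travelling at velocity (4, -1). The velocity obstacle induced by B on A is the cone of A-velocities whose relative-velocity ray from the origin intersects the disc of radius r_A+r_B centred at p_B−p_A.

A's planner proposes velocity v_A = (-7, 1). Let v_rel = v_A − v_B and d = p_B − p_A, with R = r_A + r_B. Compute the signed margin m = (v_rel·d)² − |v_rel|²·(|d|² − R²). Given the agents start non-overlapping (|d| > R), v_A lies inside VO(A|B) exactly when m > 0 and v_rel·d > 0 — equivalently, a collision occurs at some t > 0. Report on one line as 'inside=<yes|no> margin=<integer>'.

d = (-4, 1),  |d|² = 17;  R = 2+2 = 4,  c = 17−4² = 1
v_rel = (-11, 2),  |v_rel|² = 125;  v_rel·d = (-11)·(-4) + (2)·(1) = 46
125·t² − 92·t + 1 = 0  ⇒  m = 46² − 125·1 = 1991
m = 1991 > 0,  v_rel·d = 46 > 0  ⇒  inside

inside=yes margin=1991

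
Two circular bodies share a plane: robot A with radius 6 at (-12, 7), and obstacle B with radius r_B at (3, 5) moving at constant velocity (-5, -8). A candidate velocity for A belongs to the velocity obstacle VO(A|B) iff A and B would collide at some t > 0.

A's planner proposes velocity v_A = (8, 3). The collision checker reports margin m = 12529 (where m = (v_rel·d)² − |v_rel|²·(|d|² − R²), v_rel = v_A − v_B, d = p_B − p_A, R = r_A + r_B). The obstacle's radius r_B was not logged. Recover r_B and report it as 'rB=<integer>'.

m = 12529
d = (15, -2);  v_rel = (13, 11),  |v_rel|² = 290
v_rel×d = (13)·(-2) − (11)·(15) = -191
since m = R²·290 − (-191)²:  R² = (36481 + 12529) / 290 = 169
R = √169 = 13  ⇒  r_B = 13 − 6 = 7

rB=7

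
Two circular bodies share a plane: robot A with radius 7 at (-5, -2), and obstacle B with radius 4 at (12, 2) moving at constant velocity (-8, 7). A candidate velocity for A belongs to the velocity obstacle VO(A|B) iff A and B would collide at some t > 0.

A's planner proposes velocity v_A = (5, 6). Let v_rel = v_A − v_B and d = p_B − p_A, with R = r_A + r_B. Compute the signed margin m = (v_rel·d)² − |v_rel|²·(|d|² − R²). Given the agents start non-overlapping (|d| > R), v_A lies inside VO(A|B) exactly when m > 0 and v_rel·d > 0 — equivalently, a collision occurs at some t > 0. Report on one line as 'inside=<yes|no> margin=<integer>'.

d = (17, 4),  |d|² = 305;  R = 7+4 = 11,  c = 305−11² = 184
v_rel = (13, -1),  |v_rel|² = 170;  v_rel·d = (13)·(17) + (-1)·(4) = 217
170·t² − 434·t + 184 = 0  ⇒  m = 217² − 170·184 = 15809
m = 15809 > 0,  v_rel·d = 217 > 0  ⇒  inside

inside=yes margin=15809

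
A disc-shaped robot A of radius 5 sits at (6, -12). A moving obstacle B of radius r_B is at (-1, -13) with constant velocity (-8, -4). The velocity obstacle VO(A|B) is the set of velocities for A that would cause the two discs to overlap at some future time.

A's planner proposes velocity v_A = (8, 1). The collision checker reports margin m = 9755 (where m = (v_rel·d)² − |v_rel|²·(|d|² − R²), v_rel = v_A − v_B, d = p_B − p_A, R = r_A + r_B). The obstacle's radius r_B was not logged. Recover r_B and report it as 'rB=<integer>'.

m = 9755
d = (-7, -1);  v_rel = (16, 5),  |v_rel|² = 281
v_rel×d = (16)·(-1) − (5)·(-7) = 19
since m = R²·281 − 19²:  R² = (361 + 9755) / 281 = 36
R = √36 = 6  ⇒  r_B = 6 − 5 = 1

rB=1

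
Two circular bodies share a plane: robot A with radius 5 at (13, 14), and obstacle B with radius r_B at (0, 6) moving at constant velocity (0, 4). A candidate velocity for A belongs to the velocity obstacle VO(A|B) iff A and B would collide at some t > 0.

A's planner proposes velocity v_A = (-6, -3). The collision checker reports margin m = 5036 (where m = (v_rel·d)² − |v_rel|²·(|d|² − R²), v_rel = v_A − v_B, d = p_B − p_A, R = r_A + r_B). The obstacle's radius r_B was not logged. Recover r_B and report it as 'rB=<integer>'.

m = 5036
d = (-13, -8);  v_rel = (-6, -7),  |v_rel|² = 85
v_rel×d = (-6)·(-8) − (-7)·(-13) = -43
since m = R²·85 − (-43)²:  R² = (1849 + 5036) / 85 = 81
R = √81 = 9  ⇒  r_B = 9 − 5 = 4

rB=4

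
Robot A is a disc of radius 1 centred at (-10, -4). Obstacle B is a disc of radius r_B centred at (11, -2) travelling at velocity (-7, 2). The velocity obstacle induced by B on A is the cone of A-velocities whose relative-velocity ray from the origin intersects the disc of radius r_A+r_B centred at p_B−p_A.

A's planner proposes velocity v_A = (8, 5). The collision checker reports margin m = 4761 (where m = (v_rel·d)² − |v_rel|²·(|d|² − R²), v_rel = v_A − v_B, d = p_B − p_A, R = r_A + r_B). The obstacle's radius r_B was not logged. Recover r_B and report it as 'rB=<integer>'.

m = 4761
d = (21, 2);  v_rel = (15, 3),  |v_rel|² = 234
v_rel×d = (15)·(2) − (3)·(21) = -33
since m = R²·234 − (-33)²:  R² = (1089 + 4761) / 234 = 25
R = √25 = 5  ⇒  r_B = 5 − 1 = 4

rB=4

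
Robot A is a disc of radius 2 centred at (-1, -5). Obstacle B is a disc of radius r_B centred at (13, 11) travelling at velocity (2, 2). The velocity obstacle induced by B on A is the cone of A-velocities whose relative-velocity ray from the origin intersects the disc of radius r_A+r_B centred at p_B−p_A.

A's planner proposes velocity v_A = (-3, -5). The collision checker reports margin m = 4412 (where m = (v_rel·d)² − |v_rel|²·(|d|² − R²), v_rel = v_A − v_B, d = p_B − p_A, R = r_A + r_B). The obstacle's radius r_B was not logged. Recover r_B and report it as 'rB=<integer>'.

m = 4412
d = (14, 16);  v_rel = (-5, -7),  |v_rel|² = 74
v_rel×d = (-5)·(16) − (-7)·(14) = 18
since m = R²·74 − 18²:  R² = (324 + 4412) / 74 = 64
R = √64 = 8  ⇒  r_B = 8 − 2 = 6

rB=6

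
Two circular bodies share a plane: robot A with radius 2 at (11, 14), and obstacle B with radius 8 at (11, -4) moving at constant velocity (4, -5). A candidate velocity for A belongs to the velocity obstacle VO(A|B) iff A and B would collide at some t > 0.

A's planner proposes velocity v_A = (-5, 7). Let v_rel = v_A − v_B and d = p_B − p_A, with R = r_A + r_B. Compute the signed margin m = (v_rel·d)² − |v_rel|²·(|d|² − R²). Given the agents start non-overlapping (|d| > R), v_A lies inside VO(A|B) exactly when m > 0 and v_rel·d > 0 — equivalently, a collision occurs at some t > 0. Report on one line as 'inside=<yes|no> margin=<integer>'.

d = (0, -18),  |d|² = 324;  R = 2+8 = 10,  c = 324−10² = 224
v_rel = (-9, 12),  |v_rel|² = 225;  v_rel·d = (-9)·(0) + (12)·(-18) = -216
225·t² + 432·t + 224 = 0  ⇒  m = (-216)² − 225·224 = -3744
m = -3744 < 0,  v_rel·d = -216 < 0  ⇒  outside

inside=no margin=-3744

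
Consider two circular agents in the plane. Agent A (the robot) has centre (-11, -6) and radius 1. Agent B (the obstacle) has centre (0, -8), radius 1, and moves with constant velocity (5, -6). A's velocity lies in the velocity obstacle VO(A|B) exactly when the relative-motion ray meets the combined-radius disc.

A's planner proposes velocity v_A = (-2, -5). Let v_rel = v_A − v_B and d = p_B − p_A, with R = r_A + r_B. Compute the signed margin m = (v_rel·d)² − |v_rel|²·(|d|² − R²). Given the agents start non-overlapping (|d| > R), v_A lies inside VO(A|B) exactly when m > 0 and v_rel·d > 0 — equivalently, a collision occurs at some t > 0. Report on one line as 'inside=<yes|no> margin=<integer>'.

d = (11, -2),  |d|² = 125;  R = 1+1 = 2,  c = 125−2² = 121
v_rel = (-7, 1),  |v_rel|² = 50;  v_rel·d = (-7)·(11) + (1)·(-2) = -79
50·t² + 158·t + 121 = 0  ⇒  m = (-79)² − 50·121 = 191
m = 191 > 0,  v_rel·d = -79 < 0  ⇒  outside

inside=no margin=191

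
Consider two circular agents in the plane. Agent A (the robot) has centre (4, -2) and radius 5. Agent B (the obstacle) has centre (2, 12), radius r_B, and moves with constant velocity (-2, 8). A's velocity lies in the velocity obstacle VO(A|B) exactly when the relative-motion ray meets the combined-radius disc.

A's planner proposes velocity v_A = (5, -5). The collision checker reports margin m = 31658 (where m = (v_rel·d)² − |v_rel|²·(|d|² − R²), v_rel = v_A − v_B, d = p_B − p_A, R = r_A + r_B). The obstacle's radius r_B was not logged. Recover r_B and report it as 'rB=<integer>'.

m = 31658
d = (-2, 14);  v_rel = (7, -13),  |v_rel|² = 218
v_rel×d = (7)·(14) − (-13)·(-2) = 72
since m = R²·218 − 72²:  R² = (5184 + 31658) / 218 = 169
R = √169 = 13  ⇒  r_B = 13 − 5 = 8

rB=8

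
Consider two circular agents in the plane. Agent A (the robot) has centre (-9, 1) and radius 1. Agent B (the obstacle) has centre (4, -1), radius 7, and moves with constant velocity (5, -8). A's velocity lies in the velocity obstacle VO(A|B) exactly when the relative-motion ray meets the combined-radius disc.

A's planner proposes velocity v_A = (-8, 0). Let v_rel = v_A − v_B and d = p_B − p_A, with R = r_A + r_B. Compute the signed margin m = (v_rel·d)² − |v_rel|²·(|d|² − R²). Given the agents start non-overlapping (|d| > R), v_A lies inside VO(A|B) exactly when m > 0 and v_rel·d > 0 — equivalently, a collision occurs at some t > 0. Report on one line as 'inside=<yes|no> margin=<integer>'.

d = (13, -2),  |d|² = 173;  R = 1+7 = 8,  c = 173−8² = 109
v_rel = (-13, 8),  |v_rel|² = 233;  v_rel·d = (-13)·(13) + (8)·(-2) = -185
233·t² + 370·t + 109 = 0  ⇒  m = (-185)² − 233·109 = 8828
m = 8828 > 0,  v_rel·d = -185 < 0  ⇒  outside

inside=no margin=8828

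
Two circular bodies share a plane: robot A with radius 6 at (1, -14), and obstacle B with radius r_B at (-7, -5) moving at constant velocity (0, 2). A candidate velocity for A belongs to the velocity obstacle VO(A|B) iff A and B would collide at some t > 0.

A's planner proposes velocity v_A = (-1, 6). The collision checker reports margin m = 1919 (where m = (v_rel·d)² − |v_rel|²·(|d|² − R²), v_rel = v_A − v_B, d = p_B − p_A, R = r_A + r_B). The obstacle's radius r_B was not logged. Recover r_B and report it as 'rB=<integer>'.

m = 1919
d = (-8, 9);  v_rel = (-1, 4),  |v_rel|² = 17
v_rel×d = (-1)·(9) − (4)·(-8) = 23
since m = R²·17 − 23²:  R² = (529 + 1919) / 17 = 144
R = √144 = 12  ⇒  r_B = 12 − 6 = 6

rB=6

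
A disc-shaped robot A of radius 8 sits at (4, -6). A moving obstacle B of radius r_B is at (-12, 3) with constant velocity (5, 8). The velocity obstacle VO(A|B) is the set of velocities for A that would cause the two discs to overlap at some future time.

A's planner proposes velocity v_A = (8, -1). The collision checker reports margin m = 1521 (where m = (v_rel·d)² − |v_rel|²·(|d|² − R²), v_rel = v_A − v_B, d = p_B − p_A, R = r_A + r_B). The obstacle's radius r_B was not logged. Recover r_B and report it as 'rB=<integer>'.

m = 1521
d = (-16, 9);  v_rel = (3, -9),  |v_rel|² = 90
v_rel×d = (3)·(9) − (-9)·(-16) = -117
since m = R²·90 − (-117)²:  R² = (13689 + 1521) / 90 = 169
R = √169 = 13  ⇒  r_B = 13 − 8 = 5

rB=5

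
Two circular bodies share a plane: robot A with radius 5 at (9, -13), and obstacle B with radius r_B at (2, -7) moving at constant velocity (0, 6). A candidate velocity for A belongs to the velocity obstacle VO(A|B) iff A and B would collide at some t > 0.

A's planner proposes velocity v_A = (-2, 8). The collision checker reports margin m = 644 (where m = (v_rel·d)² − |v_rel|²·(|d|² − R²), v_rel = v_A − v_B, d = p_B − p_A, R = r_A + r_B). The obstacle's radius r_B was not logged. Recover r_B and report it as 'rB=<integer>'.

m = 644
d = (-7, 6);  v_rel = (-2, 2),  |v_rel|² = 8
v_rel×d = (-2)·(6) − (2)·(-7) = 2
since m = R²·8 − 2²:  R² = (4 + 644) / 8 = 81
R = √81 = 9  ⇒  r_B = 9 − 5 = 4

rB=4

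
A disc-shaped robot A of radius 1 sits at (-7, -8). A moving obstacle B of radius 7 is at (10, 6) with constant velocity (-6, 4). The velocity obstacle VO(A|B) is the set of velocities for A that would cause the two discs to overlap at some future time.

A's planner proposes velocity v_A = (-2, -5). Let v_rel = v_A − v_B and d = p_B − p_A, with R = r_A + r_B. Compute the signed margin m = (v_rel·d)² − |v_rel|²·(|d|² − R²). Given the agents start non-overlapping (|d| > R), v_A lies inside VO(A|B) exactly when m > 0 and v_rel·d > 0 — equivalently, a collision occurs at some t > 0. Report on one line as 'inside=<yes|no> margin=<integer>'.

d = (17, 14),  |d|² = 485;  R = 1+7 = 8,  c = 485−8² = 421
v_rel = (4, -9),  |v_rel|² = 97;  v_rel·d = (4)·(17) + (-9)·(14) = -58
97·t² + 116·t + 421 = 0  ⇒  m = (-58)² − 97·421 = -37473
m = -37473 < 0,  v_rel·d = -58 < 0  ⇒  outside

inside=no margin=-37473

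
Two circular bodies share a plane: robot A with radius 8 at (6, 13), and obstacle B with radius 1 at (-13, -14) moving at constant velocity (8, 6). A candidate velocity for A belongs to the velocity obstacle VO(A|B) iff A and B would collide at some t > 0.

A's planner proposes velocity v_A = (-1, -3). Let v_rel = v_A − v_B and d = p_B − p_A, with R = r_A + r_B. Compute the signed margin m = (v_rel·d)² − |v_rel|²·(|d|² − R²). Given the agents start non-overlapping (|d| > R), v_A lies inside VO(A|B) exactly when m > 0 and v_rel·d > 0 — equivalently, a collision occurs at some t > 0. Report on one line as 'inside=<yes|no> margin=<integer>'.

d = (-19, -27),  |d|² = 1090;  R = 8+1 = 9,  c = 1090−9² = 1009
v_rel = (-9, -9),  |v_rel|² = 162;  v_rel·d = (-9)·(-19) + (-9)·(-27) = 414
162·t² − 828·t + 1009 = 0  ⇒  m = 414² − 162·1009 = 7938
m = 7938 > 0,  v_rel·d = 414 > 0  ⇒  inside

inside=yes margin=7938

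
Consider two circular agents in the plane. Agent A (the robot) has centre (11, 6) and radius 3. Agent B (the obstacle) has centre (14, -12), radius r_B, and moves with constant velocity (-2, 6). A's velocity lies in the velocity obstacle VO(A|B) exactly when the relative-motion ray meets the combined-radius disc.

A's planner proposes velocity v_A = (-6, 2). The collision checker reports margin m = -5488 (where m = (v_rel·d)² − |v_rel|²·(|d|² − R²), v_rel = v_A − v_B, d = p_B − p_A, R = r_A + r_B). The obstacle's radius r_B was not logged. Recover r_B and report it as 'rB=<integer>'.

m = -5488
d = (3, -18);  v_rel = (-4, -4),  |v_rel|² = 32
v_rel×d = (-4)·(-18) − (-4)·(3) = 84
since m = R²·32 − 84²:  R² = (7056 + -5488) / 32 = 49
R = √49 = 7  ⇒  r_B = 7 − 3 = 4

rB=4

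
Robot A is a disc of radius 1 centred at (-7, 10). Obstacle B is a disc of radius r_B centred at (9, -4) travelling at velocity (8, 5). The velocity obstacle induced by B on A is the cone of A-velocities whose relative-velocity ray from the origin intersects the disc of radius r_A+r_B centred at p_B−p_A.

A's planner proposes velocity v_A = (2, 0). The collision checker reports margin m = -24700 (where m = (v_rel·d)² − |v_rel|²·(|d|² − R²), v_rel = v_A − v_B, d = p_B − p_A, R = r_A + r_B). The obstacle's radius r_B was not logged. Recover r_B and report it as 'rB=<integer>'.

m = -24700
d = (16, -14);  v_rel = (-6, -5),  |v_rel|² = 61
v_rel×d = (-6)·(-14) − (-5)·(16) = 164
since m = R²·61 − 164²:  R² = (26896 + -24700) / 61 = 36
R = √36 = 6  ⇒  r_B = 6 − 1 = 5

rB=5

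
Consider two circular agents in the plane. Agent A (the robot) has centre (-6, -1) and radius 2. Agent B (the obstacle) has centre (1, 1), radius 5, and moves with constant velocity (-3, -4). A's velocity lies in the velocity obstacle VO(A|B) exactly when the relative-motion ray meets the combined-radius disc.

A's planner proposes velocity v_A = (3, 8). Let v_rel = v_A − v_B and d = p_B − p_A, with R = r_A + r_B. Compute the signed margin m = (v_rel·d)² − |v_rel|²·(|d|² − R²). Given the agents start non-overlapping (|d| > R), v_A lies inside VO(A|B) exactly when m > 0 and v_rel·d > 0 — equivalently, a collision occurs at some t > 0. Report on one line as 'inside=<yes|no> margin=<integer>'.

d = (7, 2),  |d|² = 53;  R = 2+5 = 7,  c = 53−7² = 4
v_rel = (6, 12),  |v_rel|² = 180;  v_rel·d = (6)·(7) + (12)·(2) = 66
180·t² − 132·t + 4 = 0  ⇒  m = 66² − 180·4 = 3636
m = 3636 > 0,  v_rel·d = 66 > 0  ⇒  inside

inside=yes margin=3636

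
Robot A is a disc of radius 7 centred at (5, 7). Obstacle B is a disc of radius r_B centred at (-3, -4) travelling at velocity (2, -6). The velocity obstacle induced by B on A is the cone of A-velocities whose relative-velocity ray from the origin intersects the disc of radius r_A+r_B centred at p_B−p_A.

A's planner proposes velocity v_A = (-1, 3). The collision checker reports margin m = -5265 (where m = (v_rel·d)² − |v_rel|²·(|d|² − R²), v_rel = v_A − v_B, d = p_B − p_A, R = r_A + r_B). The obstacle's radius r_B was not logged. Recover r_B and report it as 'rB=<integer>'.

m = -5265
d = (-8, -11);  v_rel = (-3, 9),  |v_rel|² = 90
v_rel×d = (-3)·(-11) − (9)·(-8) = 105
since m = R²·90 − 105²:  R² = (11025 + -5265) / 90 = 64
R = √64 = 8  ⇒  r_B = 8 − 7 = 1

rB=1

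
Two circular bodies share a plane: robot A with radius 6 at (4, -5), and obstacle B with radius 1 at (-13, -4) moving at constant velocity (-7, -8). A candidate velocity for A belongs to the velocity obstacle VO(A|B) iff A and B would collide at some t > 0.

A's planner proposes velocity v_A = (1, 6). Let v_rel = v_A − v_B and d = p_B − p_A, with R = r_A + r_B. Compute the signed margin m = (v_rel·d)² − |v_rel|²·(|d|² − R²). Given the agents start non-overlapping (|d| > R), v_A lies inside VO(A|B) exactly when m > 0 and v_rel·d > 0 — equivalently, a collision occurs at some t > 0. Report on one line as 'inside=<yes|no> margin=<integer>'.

d = (-17, 1),  |d|² = 290;  R = 6+1 = 7,  c = 290−7² = 241
v_rel = (8, 14),  |v_rel|² = 260;  v_rel·d = (8)·(-17) + (14)·(1) = -122
260·t² + 244·t + 241 = 0  ⇒  m = (-122)² − 260·241 = -47776
m = -47776 < 0,  v_rel·d = -122 < 0  ⇒  outside

inside=no margin=-47776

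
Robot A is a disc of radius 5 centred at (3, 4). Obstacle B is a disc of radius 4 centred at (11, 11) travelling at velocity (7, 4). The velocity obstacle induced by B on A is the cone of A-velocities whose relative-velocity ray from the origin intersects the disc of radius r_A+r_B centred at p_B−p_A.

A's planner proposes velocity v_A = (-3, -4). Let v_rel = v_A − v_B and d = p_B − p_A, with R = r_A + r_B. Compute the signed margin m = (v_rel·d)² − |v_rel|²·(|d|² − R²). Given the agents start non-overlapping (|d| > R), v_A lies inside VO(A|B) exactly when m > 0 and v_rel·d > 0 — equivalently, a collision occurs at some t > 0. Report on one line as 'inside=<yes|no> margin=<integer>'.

d = (8, 7),  |d|² = 113;  R = 5+4 = 9,  c = 113−9² = 32
v_rel = (-10, -8),  |v_rel|² = 164;  v_rel·d = (-10)·(8) + (-8)·(7) = -136
164·t² + 272·t + 32 = 0  ⇒  m = (-136)² − 164·32 = 13248
m = 13248 > 0,  v_rel·d = -136 < 0  ⇒  outside

inside=no margin=13248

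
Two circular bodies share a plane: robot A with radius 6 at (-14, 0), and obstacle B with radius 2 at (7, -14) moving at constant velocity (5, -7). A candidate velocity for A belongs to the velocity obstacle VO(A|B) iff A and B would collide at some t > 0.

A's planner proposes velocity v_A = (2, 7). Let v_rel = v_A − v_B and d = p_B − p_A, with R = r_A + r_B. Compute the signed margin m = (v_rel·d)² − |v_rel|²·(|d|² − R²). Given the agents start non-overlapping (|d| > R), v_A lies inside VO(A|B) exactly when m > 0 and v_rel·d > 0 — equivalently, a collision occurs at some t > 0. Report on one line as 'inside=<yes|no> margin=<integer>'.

d = (21, -14),  |d|² = 637;  R = 6+2 = 8,  c = 637−8² = 573
v_rel = (-3, 14),  |v_rel|² = 205;  v_rel·d = (-3)·(21) + (14)·(-14) = -259
205·t² + 518·t + 573 = 0  ⇒  m = (-259)² − 205·573 = -50384
m = -50384 < 0,  v_rel·d = -259 < 0  ⇒  outside

inside=no margin=-50384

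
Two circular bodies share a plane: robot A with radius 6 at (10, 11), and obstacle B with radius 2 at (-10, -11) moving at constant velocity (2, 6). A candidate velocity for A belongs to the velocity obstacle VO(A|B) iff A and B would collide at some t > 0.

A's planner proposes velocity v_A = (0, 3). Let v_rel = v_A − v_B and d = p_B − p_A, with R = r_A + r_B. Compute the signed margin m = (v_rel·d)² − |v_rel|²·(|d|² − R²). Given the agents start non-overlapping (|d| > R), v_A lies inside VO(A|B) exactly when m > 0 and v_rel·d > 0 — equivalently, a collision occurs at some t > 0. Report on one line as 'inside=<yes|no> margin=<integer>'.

d = (-20, -22),  |d|² = 884;  R = 6+2 = 8,  c = 884−8² = 820
v_rel = (-2, -3),  |v_rel|² = 13;  v_rel·d = (-2)·(-20) + (-3)·(-22) = 106
13·t² − 212·t + 820 = 0  ⇒  m = 106² − 13·820 = 576
m = 576 > 0,  v_rel·d = 106 > 0  ⇒  inside

inside=yes margin=576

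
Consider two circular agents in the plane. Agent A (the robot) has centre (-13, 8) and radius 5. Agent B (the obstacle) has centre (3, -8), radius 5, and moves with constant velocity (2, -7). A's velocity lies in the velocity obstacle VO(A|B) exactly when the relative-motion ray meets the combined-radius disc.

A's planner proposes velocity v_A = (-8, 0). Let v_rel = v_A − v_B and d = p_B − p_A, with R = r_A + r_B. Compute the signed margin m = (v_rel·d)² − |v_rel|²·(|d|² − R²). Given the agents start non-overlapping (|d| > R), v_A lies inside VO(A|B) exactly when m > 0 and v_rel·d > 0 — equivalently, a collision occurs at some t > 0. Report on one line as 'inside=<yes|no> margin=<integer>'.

d = (16, -16),  |d|² = 512;  R = 5+5 = 10,  c = 512−10² = 412
v_rel = (-10, 7),  |v_rel|² = 149;  v_rel·d = (-10)·(16) + (7)·(-16) = -272
149·t² + 544·t + 412 = 0  ⇒  m = (-272)² − 149·412 = 12596
m = 12596 > 0,  v_rel·d = -272 < 0  ⇒  outside

inside=no margin=12596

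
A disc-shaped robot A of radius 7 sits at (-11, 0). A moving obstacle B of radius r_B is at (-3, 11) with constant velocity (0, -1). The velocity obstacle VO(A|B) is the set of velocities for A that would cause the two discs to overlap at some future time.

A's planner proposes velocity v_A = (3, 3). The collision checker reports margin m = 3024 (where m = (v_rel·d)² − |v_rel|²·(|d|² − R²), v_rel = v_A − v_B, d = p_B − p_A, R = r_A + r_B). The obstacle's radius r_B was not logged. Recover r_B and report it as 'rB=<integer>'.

m = 3024
d = (8, 11);  v_rel = (3, 4),  |v_rel|² = 25
v_rel×d = (3)·(11) − (4)·(8) = 1
since m = R²·25 − 1²:  R² = (1 + 3024) / 25 = 121
R = √121 = 11  ⇒  r_B = 11 − 7 = 4

rB=4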